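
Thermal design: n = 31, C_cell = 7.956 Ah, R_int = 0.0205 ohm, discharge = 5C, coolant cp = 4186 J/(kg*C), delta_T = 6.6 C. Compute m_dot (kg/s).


Step 1: I = 5 * 7.956 = 39.78 A
Step 2: Q_cell = I^2 * R = 39.78^2 * 0.0205 = 32.44 W
Step 3: Q_total = 31 * 32.44 = 1005.6 W
Step 4: m_dot = Q_total / (cp * dT) = 1005.6 / (4186 * 6.6) = 0.03640 kg/s

0.03640 kg/s


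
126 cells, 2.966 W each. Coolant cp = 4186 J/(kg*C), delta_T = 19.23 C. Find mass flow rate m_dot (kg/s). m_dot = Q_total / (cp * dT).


Step 1: Total heat Q = 126 * 2.966 W = 373.72 W
Step 2: denom = cp * dT = 4186 * 19.23 = 80497
Step 3: m_dot = 373.72 / 80497 = 0.004643 kg/s

0.004643 kg/s


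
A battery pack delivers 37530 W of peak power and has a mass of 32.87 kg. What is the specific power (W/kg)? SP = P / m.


Specific power = 37530 W / 32.87 kg = 1142 W/kg

1142 W/kg


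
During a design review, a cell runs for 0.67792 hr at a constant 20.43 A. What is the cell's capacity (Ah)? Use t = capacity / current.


C = I * t = 20.43 * 0.67792 = 13.85 Ah

13.85 Ah


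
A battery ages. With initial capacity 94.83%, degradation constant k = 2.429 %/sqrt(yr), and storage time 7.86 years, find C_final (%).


Step 1: sqrt(7.86 yr) = 2.8036
Step 2: drop = 2.429 * 2.8036 = 6.8099
Step 3: C_final = 94.83 - 6.8099 = 88.02%

88.02%


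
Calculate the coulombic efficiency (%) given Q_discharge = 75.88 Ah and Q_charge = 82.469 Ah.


eta_c = Q_dis / Q_chg * 100 = 75.88 / 82.469 * 100 = 92.01%

92.01%


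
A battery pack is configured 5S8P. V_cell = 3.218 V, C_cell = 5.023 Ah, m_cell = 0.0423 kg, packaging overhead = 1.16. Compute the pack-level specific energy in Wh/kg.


Step 1: V_pack = 5 * 3.218 = 16.09 V
Step 2: C_pack = 8 * 5.023 = 40.184 Ah
Step 3: E_pack = V_pack * C_pack = 16.09 * 40.184 = 646.56 Wh
Step 4: m_pack = 5 * 8 * 0.0423 * 1.16 = 1.9627 kg
Step 5: ED = E_pack / m_pack = 646.56 / 1.9627 = 329.4 Wh/kg

329.4 Wh/kg


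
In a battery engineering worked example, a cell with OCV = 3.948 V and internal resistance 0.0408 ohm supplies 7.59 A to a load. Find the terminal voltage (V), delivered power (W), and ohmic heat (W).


Step 1: V_terminal = OCV - I*R = 3.948 - 7.59 * 0.0408 = 3.6383 V
Step 2: P_out = V_terminal * I = 3.6383 * 7.59 = 27.61 W
Step 3: Q = I^2 * R = 7.59^2 * 0.0408 = 2.350 W

V=3.6383 V, P=27.61 W, Q=2.350 W


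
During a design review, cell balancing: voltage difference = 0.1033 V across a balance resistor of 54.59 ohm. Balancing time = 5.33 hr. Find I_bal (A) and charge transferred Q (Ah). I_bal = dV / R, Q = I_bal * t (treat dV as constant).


First, Ohm's law: I_bal = 0.1033 V / 54.59 ohm = 0.0018923 A
Then Q = I * t = 0.0018923 A * 5.33 hr = 0.01009 Ah

I=0.0018923 A, Q=0.01009 Ah


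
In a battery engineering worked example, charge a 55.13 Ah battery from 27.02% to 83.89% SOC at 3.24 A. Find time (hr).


delta_Ah = 55.13 * (83.89 - 27.02) / 100 = 31.352 Ah
t = delta_Ah / I = 31.352 / 3.24 = 9.677 hr

9.677 hr


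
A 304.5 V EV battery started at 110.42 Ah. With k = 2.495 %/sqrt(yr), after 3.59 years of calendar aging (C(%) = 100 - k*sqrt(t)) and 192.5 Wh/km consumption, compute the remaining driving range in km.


Step 1: capacity retention = 100 - 2.495 * sqrt(3.59) = 100 - 2.495 * 1.8947 = 95.273%
Step 2: C_now = 110.42 * 95.273/100 = 105.2 Ah
Step 3: E_pack = V * C_now = 304.5 * 105.2 = 32033 Wh
Step 4: range = E_pack / consumption = 32033 / 192.5 = 166.4 km

166.4 km


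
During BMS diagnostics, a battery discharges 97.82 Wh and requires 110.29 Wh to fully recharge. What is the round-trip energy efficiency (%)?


eta_e = E_dis / E_chg * 100 = 97.82 / 110.29 * 100 = 88.69%

88.69%


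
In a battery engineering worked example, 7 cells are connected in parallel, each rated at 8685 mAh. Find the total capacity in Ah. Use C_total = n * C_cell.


Convert: C_cell = 8685 mAh = 8.685 Ah
C_total = 7 * 8.685 = 60.795 Ah

60.795 Ah


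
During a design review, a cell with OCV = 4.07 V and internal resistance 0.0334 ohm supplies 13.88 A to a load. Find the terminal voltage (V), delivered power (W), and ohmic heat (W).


Step 1: V_terminal = OCV - I*R = 4.07 - 13.88 * 0.0334 = 3.6064 V
Step 2: P_out = V_terminal * I = 3.6064 * 13.88 = 50.06 W
Step 3: Q = I^2 * R = 13.88^2 * 0.0334 = 6.435 W

V=3.6064 V, P=50.06 W, Q=6.435 W


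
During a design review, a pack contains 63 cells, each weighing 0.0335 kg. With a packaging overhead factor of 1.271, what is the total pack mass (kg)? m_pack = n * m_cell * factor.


Cell mass sum = 63 * 0.0335 = 2.1105 kg
With overhead 1.271: m_pack = 2.1105 * 1.271 = 2.682 kg

2.682 kg


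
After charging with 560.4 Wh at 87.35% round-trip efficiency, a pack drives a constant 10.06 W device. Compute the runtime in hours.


Step 1: E_discharge = eta/100 * E_charge = 87.35/100 * 560.4 = 489.51 Wh
Step 2: t = E_discharge / P = 489.51 / 10.06 = 48.66 hr

48.66 hr


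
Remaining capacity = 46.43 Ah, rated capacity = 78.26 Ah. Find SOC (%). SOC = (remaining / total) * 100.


SOC% = 46.43 / 78.26 * 100 = 59.33%

59.33%


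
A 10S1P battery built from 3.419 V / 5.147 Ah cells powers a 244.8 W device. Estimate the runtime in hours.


Step 1: E_pack = Ns * V_cell * Np * C_cell = 10 * 3.419 * 1 * 5.147 = 175.98 Wh
Step 2: t = E_pack / P = 175.98 / 244.8 = 0.7189 hr

0.7189 hr


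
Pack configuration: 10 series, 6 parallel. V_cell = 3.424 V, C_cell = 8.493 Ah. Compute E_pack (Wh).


E = Ns * Vcell * Np * Ccell = 10 * 3.424 * 6 * 8.493 = 1745 Wh

1745 Wh


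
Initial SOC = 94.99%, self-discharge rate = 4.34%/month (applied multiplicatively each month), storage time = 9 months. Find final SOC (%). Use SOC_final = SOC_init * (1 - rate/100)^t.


decay = (1 - 4.34/100)^9 = 0.67077
SOC_final = 94.99 * 0.67077 = 63.72%

63.72%


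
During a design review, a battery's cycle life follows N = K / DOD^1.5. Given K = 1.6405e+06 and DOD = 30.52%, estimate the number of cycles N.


Step 1: DOD^1.5 = 30.52^1.5 = 168.61
Step 2: N = 1.6405e+06 / 168.61 = 9730 cycles

9730 cycles


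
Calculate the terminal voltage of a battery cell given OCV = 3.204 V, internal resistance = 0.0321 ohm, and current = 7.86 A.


V = OCV - I*R = 3.204 - 7.86 * 0.0321 = 2.952 V

2.952 V


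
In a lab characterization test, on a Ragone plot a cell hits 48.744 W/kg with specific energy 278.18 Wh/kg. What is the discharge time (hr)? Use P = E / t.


t = E / P = 278.18 / 48.744 = 5.707 hr

5.707 hr


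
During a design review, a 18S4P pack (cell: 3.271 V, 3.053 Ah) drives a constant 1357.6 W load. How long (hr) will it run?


Step 1: E_pack = Ns * V_cell * Np * C_cell = 18 * 3.271 * 4 * 3.053 = 719.02 Wh
Step 2: t = E_pack / P = 719.02 / 1357.6 = 0.5296 hr

0.5296 hr


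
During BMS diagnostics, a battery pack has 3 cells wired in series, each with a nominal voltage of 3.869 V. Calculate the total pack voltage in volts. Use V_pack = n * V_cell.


Series voltages add: 3 * 3.869 V = 11.607 V

11.607 V


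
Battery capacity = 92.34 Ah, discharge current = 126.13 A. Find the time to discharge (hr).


Runtime = 92.34 Ah / 126.13 A = 0.7321 hr

0.7321 hr


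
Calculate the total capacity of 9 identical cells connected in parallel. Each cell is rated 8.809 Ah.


Parallel capacities add: 9 * 8.809 Ah = 79.281 Ah

79.281 Ah


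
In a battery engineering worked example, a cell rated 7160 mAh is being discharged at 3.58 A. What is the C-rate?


Convert: capacity = 7160 mAh = 7.16 Ah
Rearranging: C_rate = 3.58 / 7.16 = 0.5C

0.5C


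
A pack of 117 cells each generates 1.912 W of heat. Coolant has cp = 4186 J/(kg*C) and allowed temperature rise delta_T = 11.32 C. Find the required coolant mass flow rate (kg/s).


Q_total = 117 * 1.912 = 223.7 W
m_dot = Q_total / (cp * dT) = 223.7 / (4186 * 11.32) = 0.004721 kg/s

0.004721 kg/s


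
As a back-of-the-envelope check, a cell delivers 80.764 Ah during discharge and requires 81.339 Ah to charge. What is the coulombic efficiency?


eta_c = Q_dis / Q_chg * 100 = 80.764 / 81.339 * 100 = 99.29%

99.29%


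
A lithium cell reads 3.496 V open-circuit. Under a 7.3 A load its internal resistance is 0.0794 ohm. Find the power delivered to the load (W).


Step 1: V_terminal = OCV - I*R = 3.496 - 7.3 * 0.0794 = 2.9164 V
Step 2: P_out = V_terminal * I = 2.9164 * 7.3 = 21.29 W

21.29 W


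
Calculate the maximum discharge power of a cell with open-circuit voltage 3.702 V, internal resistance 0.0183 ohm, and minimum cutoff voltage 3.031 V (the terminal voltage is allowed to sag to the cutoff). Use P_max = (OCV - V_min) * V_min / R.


dV = OCV - V_min = 0.671 V (so I_max = dV / R)
P_max = dV * V_min / R = 0.671 * 3.031 / 0.0183 = 111.1 W

111.1 W


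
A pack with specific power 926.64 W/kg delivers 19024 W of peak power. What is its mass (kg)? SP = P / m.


m = P / SP = 19024 / 926.64 = 20.53 kg

20.53 kg


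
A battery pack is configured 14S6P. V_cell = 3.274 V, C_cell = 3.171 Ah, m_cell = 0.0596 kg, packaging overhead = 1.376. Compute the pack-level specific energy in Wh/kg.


Step 1: V_pack = 14 * 3.274 = 45.836 V
Step 2: C_pack = 6 * 3.171 = 19.026 Ah
Step 3: E_pack = V_pack * C_pack = 45.836 * 19.026 = 872.08 Wh
Step 4: m_pack = 14 * 6 * 0.0596 * 1.376 = 6.8888 kg
Step 5: ED = E_pack / m_pack = 872.08 / 6.8888 = 126.6 Wh/kg

126.6 Wh/kg


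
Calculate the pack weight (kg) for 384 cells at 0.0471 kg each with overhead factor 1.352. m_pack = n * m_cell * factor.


Cell mass sum = 384 * 0.0471 = 18.086 kg
With overhead 1.352: m_pack = 18.086 * 1.352 = 24.45 kg

24.45 kg


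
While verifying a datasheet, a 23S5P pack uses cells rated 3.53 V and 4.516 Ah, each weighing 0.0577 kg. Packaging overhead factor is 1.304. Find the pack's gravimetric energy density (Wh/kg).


Step 1: V_pack = 23 * 3.53 = 81.19 V
Step 2: C_pack = 5 * 4.516 = 22.58 Ah
Step 3: E_pack = V_pack * C_pack = 81.19 * 22.58 = 1833.3 Wh
Step 4: m_pack = 23 * 5 * 0.0577 * 1.304 = 8.6527 kg
Step 5: ED = E_pack / m_pack = 1833.3 / 8.6527 = 211.9 Wh/kg

211.9 Wh/kg


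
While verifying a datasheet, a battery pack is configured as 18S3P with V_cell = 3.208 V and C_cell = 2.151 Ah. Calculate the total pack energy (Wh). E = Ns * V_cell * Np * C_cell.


E = Ns * Vcell * Np * Ccell = 18 * 3.208 * 3 * 2.151 = 372.6 Wh

372.6 Wh


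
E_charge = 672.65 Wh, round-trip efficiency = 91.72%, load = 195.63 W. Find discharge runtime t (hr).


Step 1: E_discharge = eta/100 * E_charge = 91.72/100 * 672.65 = 616.95 Wh
Step 2: t = E_discharge / P = 616.95 / 195.63 = 3.154 hr

3.154 hr


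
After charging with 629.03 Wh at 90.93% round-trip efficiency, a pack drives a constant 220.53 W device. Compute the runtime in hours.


Step 1: E_discharge = eta/100 * E_charge = 90.93/100 * 629.03 = 571.98 Wh
Step 2: t = E_discharge / P = 571.98 / 220.53 = 2.594 hr

2.594 hr


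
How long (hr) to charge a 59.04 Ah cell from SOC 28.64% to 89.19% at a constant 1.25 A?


delta_Ah = 59.04 * (89.19 - 28.64) / 100 = 35.749 Ah
t = delta_Ah / I = 35.749 / 1.25 = 28.60 hr

28.60 hr


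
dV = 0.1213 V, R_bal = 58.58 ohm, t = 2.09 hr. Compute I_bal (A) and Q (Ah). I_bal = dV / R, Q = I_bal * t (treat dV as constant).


First, Ohm's law: I_bal = 0.1213 V / 58.58 ohm = 0.0020707 A
Then Q = I * t = 0.0020707 A * 2.09 hr = 0.004328 Ah

I=0.0020707 A, Q=0.004328 Ah


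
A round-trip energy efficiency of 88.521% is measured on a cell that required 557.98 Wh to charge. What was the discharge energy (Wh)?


E_dis = eta/100 * E_chg = 88.521/100 * 557.98 = 493.9 Wh

493.9 Wh


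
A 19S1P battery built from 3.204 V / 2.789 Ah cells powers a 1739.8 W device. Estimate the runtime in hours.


Step 1: E_pack = Ns * V_cell * Np * C_cell = 19 * 3.204 * 1 * 2.789 = 169.78 Wh
Step 2: t = E_pack / P = 169.78 / 1739.8 = 0.09759 hr

0.09759 hr


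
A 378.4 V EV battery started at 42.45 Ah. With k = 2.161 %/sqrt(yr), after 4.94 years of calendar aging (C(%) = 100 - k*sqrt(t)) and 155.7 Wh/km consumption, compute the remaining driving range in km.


Step 1: capacity retention = 100 - 2.161 * sqrt(4.94) = 100 - 2.161 * 2.2226 = 95.197%
Step 2: C_now = 42.45 * 95.197/100 = 40.411 Ah
Step 3: E_pack = V * C_now = 378.4 * 40.411 = 15292 Wh
Step 4: range = E_pack / consumption = 15292 / 155.7 = 98.21 km

98.21 km


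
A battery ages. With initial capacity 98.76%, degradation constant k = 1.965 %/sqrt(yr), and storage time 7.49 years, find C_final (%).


Step 1: sqrt(7.49 yr) = 2.7368
Step 2: drop = 1.965 * 2.7368 = 5.3778
Step 3: C_final = 98.76 - 5.3778 = 93.38%

93.38%


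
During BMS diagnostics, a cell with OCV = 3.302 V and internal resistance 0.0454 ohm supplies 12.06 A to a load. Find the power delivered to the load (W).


Step 1: V_terminal = OCV - I*R = 3.302 - 12.06 * 0.0454 = 2.7545 V
Step 2: P_out = V_terminal * I = 2.7545 * 12.06 = 33.22 W

33.22 W


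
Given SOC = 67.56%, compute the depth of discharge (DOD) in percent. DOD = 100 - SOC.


Complement of SOC: DOD = 100% - 67.56% = 32.44%

32.44%


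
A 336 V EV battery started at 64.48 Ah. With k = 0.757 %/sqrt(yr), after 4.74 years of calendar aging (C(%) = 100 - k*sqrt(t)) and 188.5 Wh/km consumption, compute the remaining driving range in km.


Step 1: capacity retention = 100 - 0.757 * sqrt(4.74) = 100 - 0.757 * 2.1772 = 98.352%
Step 2: C_now = 64.48 * 98.352/100 = 63.417 Ah
Step 3: E_pack = V * C_now = 336 * 63.417 = 21308 Wh
Step 4: range = E_pack / consumption = 21308 / 188.5 = 113.0 km

113.0 km


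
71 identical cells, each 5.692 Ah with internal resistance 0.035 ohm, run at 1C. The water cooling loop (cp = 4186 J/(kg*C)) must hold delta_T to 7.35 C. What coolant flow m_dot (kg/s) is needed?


Step 1: I = 1 * 5.692 = 5.692 A
Step 2: Q_cell = I^2 * R = 5.692^2 * 0.035 = 1.134 W
Step 3: Q_total = 71 * 1.134 = 80.514 W
Step 4: m_dot = Q_total / (cp * dT) = 80.514 / (4186 * 7.35) = 0.002617 kg/s

0.002617 kg/s


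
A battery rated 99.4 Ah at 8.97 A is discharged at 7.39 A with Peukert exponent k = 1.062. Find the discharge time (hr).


Step 1: t_rated = C / I_rated = 99.4 / 8.97 = 11.081 hr
Step 2: ratio = 8.97 / 7.39 = 1.2138
Step 3: ratio^k = 1.2138^1.062 = 1.2285
Step 4: t = t_rated * ratio^k = 11.081 * 1.2285 = 13.61 hr

13.61 hr


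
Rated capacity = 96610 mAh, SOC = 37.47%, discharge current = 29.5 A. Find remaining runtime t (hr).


Convert: C_total = 96610 mAh = 96.61 Ah
Step 1: remaining = SOC/100 * C_total = 37.47/100 * 96.61 = 36.2 Ah
Step 2: t = remaining / I = 36.2 / 29.5 = 1.227 hr

1.227 hr


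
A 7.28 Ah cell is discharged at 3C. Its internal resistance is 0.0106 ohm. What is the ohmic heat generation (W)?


Step 1: I = C_rate * capacity = 3 * 7.28 = 21.84 A
Step 2: Q = I^2 * R = 21.84^2 * 0.0106 = 476.99 * 0.0106 = 5.056 W

5.056 W


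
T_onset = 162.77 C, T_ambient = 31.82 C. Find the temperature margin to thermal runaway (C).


margin = T_onset - T_ambient = 162.77 - 31.82 = 130.95 C

130.95 C


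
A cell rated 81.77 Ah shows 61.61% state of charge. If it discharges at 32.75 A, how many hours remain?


Step 1: remaining = SOC/100 * C_total = 61.61/100 * 81.77 = 50.378 Ah
Step 2: t = remaining / I = 50.378 / 32.75 = 1.538 hr

1.538 hr


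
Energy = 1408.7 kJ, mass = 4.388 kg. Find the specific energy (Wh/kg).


Convert: E = 1408.7 kJ = 391.31 Wh
ED = E / m = 391.31 / 4.388 = 89.18 Wh/kg

89.18 Wh/kg


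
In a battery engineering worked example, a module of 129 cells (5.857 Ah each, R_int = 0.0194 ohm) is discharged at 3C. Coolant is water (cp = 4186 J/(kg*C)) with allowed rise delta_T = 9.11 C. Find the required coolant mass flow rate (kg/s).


Step 1: I = 3 * 5.857 = 17.571 A
Step 2: Q_cell = I^2 * R = 17.571^2 * 0.0194 = 5.9896 W
Step 3: Q_total = 129 * 5.9896 = 772.66 W
Step 4: m_dot = Q_total / (cp * dT) = 772.66 / (4186 * 9.11) = 0.02026 kg/s

0.02026 kg/s


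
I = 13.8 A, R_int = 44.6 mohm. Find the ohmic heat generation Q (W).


Convert: R = 44.6 mohm = 0.0446 ohm
Q = I^2 * R = 13.8^2 * 0.0446 = 8.494 W

8.494 W


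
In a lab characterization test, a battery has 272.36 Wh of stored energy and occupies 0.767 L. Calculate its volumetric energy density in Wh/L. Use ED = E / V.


ED = E / V = 272.36 / 0.767 = 355.1 Wh/L

355.1 Wh/L


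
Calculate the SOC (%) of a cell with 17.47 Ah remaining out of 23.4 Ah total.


SOC% = 17.47 / 23.4 * 100 = 74.66%

74.66%


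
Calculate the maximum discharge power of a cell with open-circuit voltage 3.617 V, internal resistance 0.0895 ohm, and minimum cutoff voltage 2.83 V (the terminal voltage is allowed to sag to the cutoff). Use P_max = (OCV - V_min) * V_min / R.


dV = OCV - V_min = 0.787 V (so I_max = dV / R)
P_max = dV * V_min / R = 0.787 * 2.83 / 0.0895 = 24.89 W

24.89 W


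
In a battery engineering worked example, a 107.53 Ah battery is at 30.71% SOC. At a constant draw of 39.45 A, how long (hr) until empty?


Step 1: remaining = SOC/100 * C_total = 30.71/100 * 107.53 = 33.022 Ah
Step 2: t = remaining / I = 33.022 / 39.45 = 0.8371 hr

0.8371 hr


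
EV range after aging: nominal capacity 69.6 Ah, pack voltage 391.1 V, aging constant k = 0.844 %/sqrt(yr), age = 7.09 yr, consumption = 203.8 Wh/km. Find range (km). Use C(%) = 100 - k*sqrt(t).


Step 1: capacity retention = 100 - 0.844 * sqrt(7.09) = 100 - 0.844 * 2.6627 = 97.753%
Step 2: C_now = 69.6 * 97.753/100 = 68.036 Ah
Step 3: E_pack = V * C_now = 391.1 * 68.036 = 26609 Wh
Step 4: range = E_pack / consumption = 26609 / 203.8 = 130.6 km

130.6 km


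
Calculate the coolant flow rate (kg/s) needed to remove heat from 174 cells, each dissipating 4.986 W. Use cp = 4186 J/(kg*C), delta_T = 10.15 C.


Q_total = 174 * 4.986 = 867.56 W
m_dot = Q_total / (cp * dT) = 867.56 / (4186 * 10.15) = 0.02042 kg/s

0.02042 kg/s


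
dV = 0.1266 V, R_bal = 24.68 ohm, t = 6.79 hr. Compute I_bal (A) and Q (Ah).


First, Ohm's law: I_bal = 0.1266 V / 24.68 ohm = 0.0051297 A
Then Q = I * t = 0.0051297 A * 6.79 hr = 0.03483 Ah

I=0.0051297 A, Q=0.03483 Ah


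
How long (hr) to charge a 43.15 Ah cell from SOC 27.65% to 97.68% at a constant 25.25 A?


Step 1: dSOC = 97.68% - 27.65% = 70.03%
Step 2: delta_Ah = 43.15 * 70.03 / 100 = 30.218 Ah
Step 3: t = 30.218 / 25.25 = 1.197 hr

1.197 hr


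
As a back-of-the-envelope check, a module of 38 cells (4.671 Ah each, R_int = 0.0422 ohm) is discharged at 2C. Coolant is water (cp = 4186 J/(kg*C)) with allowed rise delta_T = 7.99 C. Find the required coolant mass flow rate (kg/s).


Step 1: I = 2 * 4.671 = 9.342 A
Step 2: Q_cell = I^2 * R = 9.342^2 * 0.0422 = 3.6829 W
Step 3: Q_total = 38 * 3.6829 = 139.95 W
Step 4: m_dot = Q_total / (cp * dT) = 139.95 / (4186 * 7.99) = 0.004184 kg/s

0.004184 kg/s


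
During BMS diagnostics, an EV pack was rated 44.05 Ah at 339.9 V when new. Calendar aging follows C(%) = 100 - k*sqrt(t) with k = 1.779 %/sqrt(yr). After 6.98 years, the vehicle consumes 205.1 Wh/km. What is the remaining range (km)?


Step 1: capacity retention = 100 - 1.779 * sqrt(6.98) = 100 - 1.779 * 2.642 = 95.3%
Step 2: C_now = 44.05 * 95.3/100 = 41.98 Ah
Step 3: E_pack = V * C_now = 339.9 * 41.98 = 14269 Wh
Step 4: range = E_pack / consumption = 14269 / 205.1 = 69.57 km

69.57 km


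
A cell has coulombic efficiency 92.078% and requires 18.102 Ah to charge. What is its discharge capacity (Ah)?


Q_dis = eta/100 * Q_chg = 92.078/100 * 18.102 = 16.67 Ah

16.67 Ah


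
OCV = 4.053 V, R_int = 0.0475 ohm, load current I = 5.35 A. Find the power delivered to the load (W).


Step 1: V_terminal = OCV - I*R = 4.053 - 5.35 * 0.0475 = 3.7989 V
Step 2: P_out = V_terminal * I = 3.7989 * 5.35 = 20.32 W

20.32 W


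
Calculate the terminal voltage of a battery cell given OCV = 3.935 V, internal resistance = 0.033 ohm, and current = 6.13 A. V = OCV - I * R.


IR drop = 6.13 * 0.033 = 0.20229 V
V = 3.935 - 0.20229 = 3.733 V

3.733 V


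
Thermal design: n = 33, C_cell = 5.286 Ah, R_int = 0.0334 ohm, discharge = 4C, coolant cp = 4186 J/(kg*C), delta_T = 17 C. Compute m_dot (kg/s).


Step 1: I = 4 * 5.286 = 21.144 A
Step 2: Q_cell = I^2 * R = 21.144^2 * 0.0334 = 14.932 W
Step 3: Q_total = 33 * 14.932 = 492.76 W
Step 4: m_dot = Q_total / (cp * dT) = 492.76 / (4186 * 17) = 0.006924 kg/s

0.006924 kg/s


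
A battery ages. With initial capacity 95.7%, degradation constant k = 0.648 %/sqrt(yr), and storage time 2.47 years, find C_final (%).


sqrt(t) = sqrt(2.47) = 1.5716
C_final = 95.7 - 0.648 * 1.5716 = 94.68%

94.68%


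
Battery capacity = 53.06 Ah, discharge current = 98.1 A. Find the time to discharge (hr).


t = capacity / current = 53.06 / 98.1 = 0.5409 hr

0.5409 hr


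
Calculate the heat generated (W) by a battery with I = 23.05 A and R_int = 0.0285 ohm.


I^2 = 531.3
Q = 531.3 * 0.0285 = 15.14 W

15.14 W


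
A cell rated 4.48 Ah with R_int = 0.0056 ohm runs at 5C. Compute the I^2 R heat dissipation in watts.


Step 1: I = C_rate * capacity = 5 * 4.48 = 22.4 A
Step 2: Q = I^2 * R = 22.4^2 * 0.0056 = 501.76 * 0.0056 = 2.810 W

2.810 W


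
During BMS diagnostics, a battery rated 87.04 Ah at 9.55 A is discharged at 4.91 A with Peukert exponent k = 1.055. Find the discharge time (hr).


t_rated = C / I_rated = 87.04 / 9.55 = 9.1141 hr
(I_rated/I)^k = (1.945)^1.055 = 2.0175
t = t_rated * (I_rated/I)^k = 9.1141 * 2.0175 = 18.39 hr

18.39 hr


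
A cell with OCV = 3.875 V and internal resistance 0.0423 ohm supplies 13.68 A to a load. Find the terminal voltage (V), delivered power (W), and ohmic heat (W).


Step 1: V_terminal = OCV - I*R = 3.875 - 13.68 * 0.0423 = 3.2963 V
Step 2: P_out = V_terminal * I = 3.2963 * 13.68 = 45.09 W
Step 3: Q = I^2 * R = 13.68^2 * 0.0423 = 7.916 W

V=3.2963 V, P=45.09 W, Q=7.916 W


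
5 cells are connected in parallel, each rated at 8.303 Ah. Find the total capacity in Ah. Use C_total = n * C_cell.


C_total = 5 * 8.303 = 41.515 Ah

41.515 Ah


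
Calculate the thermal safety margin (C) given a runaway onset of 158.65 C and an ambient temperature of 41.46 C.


margin = T_onset - T_ambient = 158.65 - 41.46 = 117.19 C

117.19 C


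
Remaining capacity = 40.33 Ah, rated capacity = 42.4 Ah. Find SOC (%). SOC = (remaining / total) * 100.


SOC% = 40.33 / 42.4 * 100 = 95.12%

95.12%


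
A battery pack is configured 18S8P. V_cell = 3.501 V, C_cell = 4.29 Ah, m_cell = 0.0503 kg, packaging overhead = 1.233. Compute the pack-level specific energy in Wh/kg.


Step 1: V_pack = 18 * 3.501 = 63.018 V
Step 2: C_pack = 8 * 4.29 = 34.32 Ah
Step 3: E_pack = V_pack * C_pack = 63.018 * 34.32 = 2162.8 Wh
Step 4: m_pack = 18 * 8 * 0.0503 * 1.233 = 8.9309 kg
Step 5: ED = E_pack / m_pack = 2162.8 / 8.9309 = 242.2 Wh/kg

242.2 Wh/kg


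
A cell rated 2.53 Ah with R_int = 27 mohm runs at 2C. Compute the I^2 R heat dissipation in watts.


Convert: R = 27 mohm = 0.027 ohm
Step 1: I = C_rate * capacity = 2 * 2.53 = 5.06 A
Step 2: Q = I^2 * R = 5.06^2 * 0.027 = 25.604 * 0.027 = 0.6913 W

0.6913 W


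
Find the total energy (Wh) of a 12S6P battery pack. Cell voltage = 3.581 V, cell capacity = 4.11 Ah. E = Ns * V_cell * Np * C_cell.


E = Ns * Vcell * Np * Ccell = 12 * 3.581 * 6 * 4.11 = 1060 Wh

1060 Wh


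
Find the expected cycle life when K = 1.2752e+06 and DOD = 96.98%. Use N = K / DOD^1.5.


DOD^1.5 = 955.04
N = K / DOD^1.5 = 1.2752e+06 / 955.04 = 1335

1335 cycles


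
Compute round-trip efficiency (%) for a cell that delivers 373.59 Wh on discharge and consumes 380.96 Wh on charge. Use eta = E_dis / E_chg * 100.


eta_e = E_dis / E_chg * 100 = 373.59 / 380.96 * 100 = 98.07%

98.07%


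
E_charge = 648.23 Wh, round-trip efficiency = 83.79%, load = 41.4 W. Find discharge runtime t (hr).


Step 1: E_discharge = eta/100 * E_charge = 83.79/100 * 648.23 = 543.15 Wh
Step 2: t = E_discharge / P = 543.15 / 41.4 = 13.12 hr

13.12 hr


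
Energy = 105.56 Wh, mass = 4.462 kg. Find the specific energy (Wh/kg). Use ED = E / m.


Specific energy = 105.56 Wh / 4.462 kg = 23.66 Wh/kg

23.66 Wh/kg


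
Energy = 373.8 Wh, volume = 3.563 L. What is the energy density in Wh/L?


ED = E / V = 373.8 / 3.563 = 104.9 Wh/L

104.9 Wh/L


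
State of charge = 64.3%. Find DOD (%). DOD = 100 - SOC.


DOD = 100 - SOC = 100 - 64.3 = 35.7%

35.7%


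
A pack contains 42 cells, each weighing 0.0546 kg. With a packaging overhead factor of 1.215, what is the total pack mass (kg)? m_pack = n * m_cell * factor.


Cell mass sum = 42 * 0.0546 = 2.2932 kg
With overhead 1.215: m_pack = 2.2932 * 1.215 = 2.786 kg

2.786 kg


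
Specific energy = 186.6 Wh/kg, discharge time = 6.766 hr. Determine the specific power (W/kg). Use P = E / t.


P_specific = E / t = 186.6 / 6.766 = 27.58 W/kg

27.58 W/kg


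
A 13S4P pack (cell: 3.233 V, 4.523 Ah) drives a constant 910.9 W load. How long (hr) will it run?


Step 1: E_pack = Ns * V_cell * Np * C_cell = 13 * 3.233 * 4 * 4.523 = 760.39 Wh
Step 2: t = E_pack / P = 760.39 / 910.9 = 0.8348 hr

0.8348 hr


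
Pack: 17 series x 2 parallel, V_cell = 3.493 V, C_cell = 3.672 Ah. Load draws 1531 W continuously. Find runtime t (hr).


Step 1: E_pack = Ns * V_cell * Np * C_cell = 17 * 3.493 * 2 * 3.672 = 436.09 Wh
Step 2: t = E_pack / P = 436.09 / 1531 = 0.2848 hr

0.2848 hr


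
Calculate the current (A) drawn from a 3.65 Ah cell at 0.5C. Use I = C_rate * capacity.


At 0.5C: I = 0.5 * 3.65 Ah = 1.825 A

1.825 A


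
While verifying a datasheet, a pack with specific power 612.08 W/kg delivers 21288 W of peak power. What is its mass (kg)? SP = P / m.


m = P / SP = 21288 / 612.08 = 34.78 kg

34.78 kg


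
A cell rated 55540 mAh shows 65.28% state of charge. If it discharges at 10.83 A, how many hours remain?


Convert: C_total = 55540 mAh = 55.54 Ah
Step 1: remaining = SOC/100 * C_total = 65.28/100 * 55.54 = 36.257 Ah
Step 2: t = remaining / I = 36.257 / 10.83 = 3.348 hr

3.348 hr


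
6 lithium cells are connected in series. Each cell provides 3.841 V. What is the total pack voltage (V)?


Series voltages add: 6 * 3.841 V = 23.046 V

23.046 V


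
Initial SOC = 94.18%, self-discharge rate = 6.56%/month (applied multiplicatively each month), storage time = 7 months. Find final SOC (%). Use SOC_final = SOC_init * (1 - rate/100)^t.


decay = (1 - 6.56/100)^7 = 0.62191
SOC_final = 94.18 * 0.62191 = 58.57%

58.57%


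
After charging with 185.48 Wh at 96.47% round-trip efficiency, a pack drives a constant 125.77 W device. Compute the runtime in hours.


Step 1: E_discharge = eta/100 * E_charge = 96.47/100 * 185.48 = 178.93 Wh
Step 2: t = E_discharge / P = 178.93 / 125.77 = 1.423 hr

1.423 hr


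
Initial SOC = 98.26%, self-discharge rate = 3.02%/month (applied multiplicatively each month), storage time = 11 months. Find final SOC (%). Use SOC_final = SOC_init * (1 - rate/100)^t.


decay = (1 - 3.02/100)^11 = 0.71368
SOC_final = 98.26 * 0.71368 = 70.13%

70.13%


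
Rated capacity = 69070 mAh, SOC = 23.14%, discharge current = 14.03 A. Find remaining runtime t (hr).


Convert: C_total = 69070 mAh = 69.07 Ah
Step 1: remaining = SOC/100 * C_total = 23.14/100 * 69.07 = 15.983 Ah
Step 2: t = remaining / I = 15.983 / 14.03 = 1.139 hr

1.139 hr


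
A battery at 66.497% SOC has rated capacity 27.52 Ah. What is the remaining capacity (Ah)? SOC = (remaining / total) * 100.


remaining = SOC / 100 * total = 66.497 / 100 * 27.52 = 18.30 Ah

18.30 Ah


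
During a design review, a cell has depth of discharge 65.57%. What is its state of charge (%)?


SOC = 100 - DOD = 100 - 65.57 = 34.43%

34.43%


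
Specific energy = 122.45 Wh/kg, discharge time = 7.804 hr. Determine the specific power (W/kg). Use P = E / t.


Specific power = 122.45 Wh/kg / 7.804 hr = 15.69 W/kg

15.69 W/kg


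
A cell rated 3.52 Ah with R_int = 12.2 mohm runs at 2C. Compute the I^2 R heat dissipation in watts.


Convert: R = 12.2 mohm = 0.0122 ohm
Step 1: I = C_rate * capacity = 2 * 3.52 = 7.04 A
Step 2: Q = I^2 * R = 7.04^2 * 0.0122 = 49.562 * 0.0122 = 0.6047 W

0.6047 W


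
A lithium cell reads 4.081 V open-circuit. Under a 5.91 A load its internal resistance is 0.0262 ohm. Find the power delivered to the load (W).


Step 1: V_terminal = OCV - I*R = 4.081 - 5.91 * 0.0262 = 3.9262 V
Step 2: P_out = V_terminal * I = 3.9262 * 5.91 = 23.20 W

23.20 W


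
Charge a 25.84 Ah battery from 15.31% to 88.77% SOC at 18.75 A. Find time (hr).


delta_Ah = 25.84 * (88.77 - 15.31) / 100 = 18.982 Ah
t = delta_Ah / I = 18.982 / 18.75 = 1.012 hr

1.012 hr


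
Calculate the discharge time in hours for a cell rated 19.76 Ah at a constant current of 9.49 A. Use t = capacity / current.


Runtime = 19.76 Ah / 9.49 A = 2.082 hr

2.082 hr


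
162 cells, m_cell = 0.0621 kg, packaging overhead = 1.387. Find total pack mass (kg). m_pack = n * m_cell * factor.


m_pack = n * m_cell * overhead = 162 * 0.0621 * 1.387 = 13.95 kg

13.95 kg


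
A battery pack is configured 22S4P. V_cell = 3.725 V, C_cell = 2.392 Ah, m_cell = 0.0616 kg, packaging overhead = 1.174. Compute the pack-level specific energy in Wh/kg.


Step 1: V_pack = 22 * 3.725 = 81.95 V
Step 2: C_pack = 4 * 2.392 = 9.568 Ah
Step 3: E_pack = V_pack * C_pack = 81.95 * 9.568 = 784.1 Wh
Step 4: m_pack = 22 * 4 * 0.0616 * 1.174 = 6.364 kg
Step 5: ED = E_pack / m_pack = 784.1 / 6.364 = 123.2 Wh/kg

123.2 Wh/kg


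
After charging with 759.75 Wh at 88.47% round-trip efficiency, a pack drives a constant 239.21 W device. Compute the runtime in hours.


Step 1: E_discharge = eta/100 * E_charge = 88.47/100 * 759.75 = 672.15 Wh
Step 2: t = E_discharge / P = 672.15 / 239.21 = 2.810 hr

2.810 hr


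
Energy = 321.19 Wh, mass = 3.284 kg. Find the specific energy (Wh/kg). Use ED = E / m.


Specific energy = 321.19 Wh / 3.284 kg = 97.80 Wh/kg

97.80 Wh/kg


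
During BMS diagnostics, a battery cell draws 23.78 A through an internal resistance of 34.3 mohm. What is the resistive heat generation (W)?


Convert: R = 34.3 mohm = 0.0343 ohm
I^2 = 565.49
Q = 565.49 * 0.0343 = 19.40 W

19.40 W


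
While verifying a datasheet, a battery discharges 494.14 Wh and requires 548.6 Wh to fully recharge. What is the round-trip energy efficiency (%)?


Round-trip efficiency = 494.14/548.6 * 100% = 90.07%

90.07%


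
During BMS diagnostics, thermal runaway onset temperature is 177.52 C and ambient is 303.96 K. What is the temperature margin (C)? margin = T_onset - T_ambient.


Convert: T_ambient = 303.96 K = 30.81 C
margin = 177.52 - 30.81 = 146.71 C

146.71 C


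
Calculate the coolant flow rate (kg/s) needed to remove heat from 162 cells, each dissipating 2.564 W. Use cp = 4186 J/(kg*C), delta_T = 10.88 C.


Q_total = 162 * 2.564 = 415.37 W
m_dot = Q_total / (cp * dT) = 415.37 / (4186 * 10.88) = 0.009120 kg/s

0.009120 kg/s


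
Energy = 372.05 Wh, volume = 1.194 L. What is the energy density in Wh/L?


ED = E / V = 372.05 / 1.194 = 311.6 Wh/L

311.6 Wh/L


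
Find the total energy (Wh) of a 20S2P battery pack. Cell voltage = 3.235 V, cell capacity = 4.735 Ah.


V_pack = 20 * 3.235 = 64.7 V
C_pack = 2 * 4.735 = 9.47 Ah
E = V_pack * C_pack = 64.7 * 9.47 = 612.7 Wh

612.7 Wh


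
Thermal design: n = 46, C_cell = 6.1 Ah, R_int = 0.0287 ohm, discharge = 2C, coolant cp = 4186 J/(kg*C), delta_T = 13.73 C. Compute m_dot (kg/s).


Step 1: I = 2 * 6.1 = 12.2 A
Step 2: Q_cell = I^2 * R = 12.2^2 * 0.0287 = 4.2717 W
Step 3: Q_total = 46 * 4.2717 = 196.5 W
Step 4: m_dot = Q_total / (cp * dT) = 196.5 / (4186 * 13.73) = 0.003419 kg/s

0.003419 kg/s


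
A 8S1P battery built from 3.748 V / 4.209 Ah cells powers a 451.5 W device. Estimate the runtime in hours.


Step 1: E_pack = Ns * V_cell * Np * C_cell = 8 * 3.748 * 1 * 4.209 = 126.2 Wh
Step 2: t = E_pack / P = 126.2 / 451.5 = 0.2795 hr

0.2795 hr


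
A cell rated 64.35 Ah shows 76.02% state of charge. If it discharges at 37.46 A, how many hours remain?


Step 1: remaining = SOC/100 * C_total = 76.02/100 * 64.35 = 48.919 Ah
Step 2: t = remaining / I = 48.919 / 37.46 = 1.306 hr

1.306 hr


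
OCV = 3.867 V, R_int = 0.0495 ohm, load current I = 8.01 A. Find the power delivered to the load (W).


Step 1: V_terminal = OCV - I*R = 3.867 - 8.01 * 0.0495 = 3.4705 V
Step 2: P_out = V_terminal * I = 3.4705 * 8.01 = 27.80 W

27.80 W


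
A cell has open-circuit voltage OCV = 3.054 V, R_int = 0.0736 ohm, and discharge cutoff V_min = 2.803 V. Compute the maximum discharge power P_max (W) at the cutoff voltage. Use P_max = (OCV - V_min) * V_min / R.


P_max = (OCV - V_min) * V_min / R = (3.054 - 2.803) * 2.803 / 0.0736 = 0.251 * 2.803 / 0.0736 = 9.559 W

9.559 W


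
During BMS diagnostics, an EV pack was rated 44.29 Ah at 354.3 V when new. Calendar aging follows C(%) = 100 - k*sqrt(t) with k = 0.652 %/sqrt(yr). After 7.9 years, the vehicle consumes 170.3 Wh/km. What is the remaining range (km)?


Step 1: capacity retention = 100 - 0.652 * sqrt(7.9) = 100 - 0.652 * 2.8107 = 98.167%
Step 2: C_now = 44.29 * 98.167/100 = 43.478 Ah
Step 3: E_pack = V * C_now = 354.3 * 43.478 = 15404 Wh
Step 4: range = E_pack / consumption = 15404 / 170.3 = 90.45 km

90.45 km


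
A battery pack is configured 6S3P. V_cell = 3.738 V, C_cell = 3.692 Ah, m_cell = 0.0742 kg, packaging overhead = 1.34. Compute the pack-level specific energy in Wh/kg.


Step 1: V_pack = 6 * 3.738 = 22.428 V
Step 2: C_pack = 3 * 3.692 = 11.076 Ah
Step 3: E_pack = V_pack * C_pack = 22.428 * 11.076 = 248.41 Wh
Step 4: m_pack = 6 * 3 * 0.0742 * 1.34 = 1.7897 kg
Step 5: ED = E_pack / m_pack = 248.41 / 1.7897 = 138.8 Wh/kg

138.8 Wh/kg


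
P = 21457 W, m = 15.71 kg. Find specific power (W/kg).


Specific power = 21457 W / 15.71 kg = 1366 W/kg

1366 W/kg


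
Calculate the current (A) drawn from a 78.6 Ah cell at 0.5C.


I = C_rate * capacity = 0.5 * 78.6 = 39.3 A

39.3 A


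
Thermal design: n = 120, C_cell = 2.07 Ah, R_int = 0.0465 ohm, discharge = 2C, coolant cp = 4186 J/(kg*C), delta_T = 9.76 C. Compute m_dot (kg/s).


Step 1: I = 2 * 2.07 = 4.14 A
Step 2: Q_cell = I^2 * R = 4.14^2 * 0.0465 = 0.79699 W
Step 3: Q_total = 120 * 0.79699 = 95.639 W
Step 4: m_dot = Q_total / (cp * dT) = 95.639 / (4186 * 9.76) = 0.002341 kg/s

0.002341 kg/s


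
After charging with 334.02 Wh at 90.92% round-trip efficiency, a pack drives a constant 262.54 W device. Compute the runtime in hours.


Step 1: E_discharge = eta/100 * E_charge = 90.92/100 * 334.02 = 303.69 Wh
Step 2: t = E_discharge / P = 303.69 / 262.54 = 1.157 hr

1.157 hr


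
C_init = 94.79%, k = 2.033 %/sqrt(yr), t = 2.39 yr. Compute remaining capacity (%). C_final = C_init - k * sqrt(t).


sqrt(t) = sqrt(2.39) = 1.546
C_final = 94.79 - 2.033 * 1.546 = 91.65%

91.65%


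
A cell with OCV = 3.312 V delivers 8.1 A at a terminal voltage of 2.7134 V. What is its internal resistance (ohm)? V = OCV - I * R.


R = (OCV - V) / I = (3.312 - 2.7134) / 8.1 = 0.07390 ohm

0.07390 ohm


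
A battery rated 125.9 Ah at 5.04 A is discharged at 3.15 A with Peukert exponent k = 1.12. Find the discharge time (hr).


Step 1: t_rated = C / I_rated = 125.9 / 5.04 = 24.98 hr
Step 2: ratio = 5.04 / 3.15 = 1.6
Step 3: ratio^k = 1.6^1.12 = 1.6928
Step 4: t = t_rated * ratio^k = 24.98 * 1.6928 = 42.29 hr

42.29 hr


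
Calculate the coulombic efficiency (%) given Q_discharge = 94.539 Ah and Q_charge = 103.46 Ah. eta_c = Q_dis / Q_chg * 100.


Coulombic efficiency = 94.539/103.46 * 100% = 91.38%

91.38%


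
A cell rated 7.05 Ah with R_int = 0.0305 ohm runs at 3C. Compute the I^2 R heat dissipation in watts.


Step 1: I = C_rate * capacity = 3 * 7.05 = 21.15 A
Step 2: Q = I^2 * R = 21.15^2 * 0.0305 = 447.32 * 0.0305 = 13.64 W

13.64 W


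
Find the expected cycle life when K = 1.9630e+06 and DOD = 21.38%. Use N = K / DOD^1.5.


DOD^1.5 = 98.858
N = K / DOD^1.5 = 1.9630e+06 / 98.858 = 19860

19860 cycles


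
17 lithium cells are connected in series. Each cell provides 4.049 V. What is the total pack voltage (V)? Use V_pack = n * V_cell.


V_pack = n * V_cell = 17 * 4.049 = 68.833 V

68.833 V


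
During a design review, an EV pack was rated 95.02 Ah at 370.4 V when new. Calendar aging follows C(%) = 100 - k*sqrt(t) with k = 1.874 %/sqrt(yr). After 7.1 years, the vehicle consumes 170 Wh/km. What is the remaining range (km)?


Step 1: capacity retention = 100 - 1.874 * sqrt(7.1) = 100 - 1.874 * 2.6646 = 95.007%
Step 2: C_now = 95.02 * 95.007/100 = 90.276 Ah
Step 3: E_pack = V * C_now = 370.4 * 90.276 = 33438 Wh
Step 4: range = E_pack / consumption = 33438 / 170 = 196.7 km

196.7 km


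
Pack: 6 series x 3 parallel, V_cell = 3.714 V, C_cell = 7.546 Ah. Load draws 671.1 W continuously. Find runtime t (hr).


Step 1: E_pack = Ns * V_cell * Np * C_cell = 6 * 3.714 * 3 * 7.546 = 504.47 Wh
Step 2: t = E_pack / P = 504.47 / 671.1 = 0.7517 hr

0.7517 hr


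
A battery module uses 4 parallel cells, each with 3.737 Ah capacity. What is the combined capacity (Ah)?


Parallel capacities add: 4 * 3.737 Ah = 14.948 Ah

14.948 Ah


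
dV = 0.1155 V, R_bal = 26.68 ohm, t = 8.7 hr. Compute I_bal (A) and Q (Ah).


First, Ohm's law: I_bal = 0.1155 V / 26.68 ohm = 0.0043291 A
Then Q = I * t = 0.0043291 A * 8.7 hr = 0.03766 Ah

I=0.0043291 A, Q=0.03766 Ah


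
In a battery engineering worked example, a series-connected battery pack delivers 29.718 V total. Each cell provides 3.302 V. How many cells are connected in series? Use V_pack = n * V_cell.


n = V_pack / V_cell = 29.718 / 3.302 = 9

9


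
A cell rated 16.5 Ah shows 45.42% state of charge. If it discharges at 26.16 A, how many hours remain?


Step 1: remaining = SOC/100 * C_total = 45.42/100 * 16.5 = 7.4943 Ah
Step 2: t = remaining / I = 7.4943 / 26.16 = 0.2865 hr

0.2865 hr


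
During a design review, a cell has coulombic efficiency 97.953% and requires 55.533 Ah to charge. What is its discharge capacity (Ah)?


Q_dis = eta/100 * Q_chg = 97.953/100 * 55.533 = 54.40 Ah

54.40 Ah


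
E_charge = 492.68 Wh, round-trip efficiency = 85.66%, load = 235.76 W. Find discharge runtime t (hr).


Step 1: E_discharge = eta/100 * E_charge = 85.66/100 * 492.68 = 422.03 Wh
Step 2: t = E_discharge / P = 422.03 / 235.76 = 1.790 hr

1.790 hr


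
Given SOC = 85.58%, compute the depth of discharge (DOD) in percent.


Complement of SOC: DOD = 100% - 85.58% = 14.42%

14.42%


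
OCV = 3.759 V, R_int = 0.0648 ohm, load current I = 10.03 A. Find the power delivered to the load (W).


Step 1: V_terminal = OCV - I*R = 3.759 - 10.03 * 0.0648 = 3.1091 V
Step 2: P_out = V_terminal * I = 3.1091 * 10.03 = 31.18 W

31.18 W


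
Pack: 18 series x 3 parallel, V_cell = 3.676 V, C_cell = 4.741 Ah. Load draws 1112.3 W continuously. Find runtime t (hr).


Step 1: E_pack = Ns * V_cell * Np * C_cell = 18 * 3.676 * 3 * 4.741 = 941.11 Wh
Step 2: t = E_pack / P = 941.11 / 1112.3 = 0.8461 hr

0.8461 hr


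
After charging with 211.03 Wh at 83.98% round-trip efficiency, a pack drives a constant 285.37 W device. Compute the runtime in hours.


Step 1: E_discharge = eta/100 * E_charge = 83.98/100 * 211.03 = 177.22 Wh
Step 2: t = E_discharge / P = 177.22 / 285.37 = 0.6210 hr

0.6210 hr


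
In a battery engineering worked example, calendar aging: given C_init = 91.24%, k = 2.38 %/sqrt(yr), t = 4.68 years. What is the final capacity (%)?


Step 1: sqrt(4.68 yr) = 2.1633
Step 2: drop = 2.38 * 2.1633 = 5.1487
Step 3: C_final = 91.24 - 5.1487 = 86.09%

86.09%


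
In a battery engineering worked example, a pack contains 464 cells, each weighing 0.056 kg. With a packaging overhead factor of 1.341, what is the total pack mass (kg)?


m_pack = n * m_cell * overhead = 464 * 0.056 * 1.341 = 34.84 kg

34.84 kg


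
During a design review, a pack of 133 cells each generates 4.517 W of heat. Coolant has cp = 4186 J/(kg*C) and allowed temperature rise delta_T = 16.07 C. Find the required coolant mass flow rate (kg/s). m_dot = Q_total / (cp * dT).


Step 1: Total heat Q = 133 * 4.517 W = 600.76 W
Step 2: denom = cp * dT = 4186 * 16.07 = 67269
Step 3: m_dot = 600.76 / 67269 = 0.008931 kg/s

0.008931 kg/s
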